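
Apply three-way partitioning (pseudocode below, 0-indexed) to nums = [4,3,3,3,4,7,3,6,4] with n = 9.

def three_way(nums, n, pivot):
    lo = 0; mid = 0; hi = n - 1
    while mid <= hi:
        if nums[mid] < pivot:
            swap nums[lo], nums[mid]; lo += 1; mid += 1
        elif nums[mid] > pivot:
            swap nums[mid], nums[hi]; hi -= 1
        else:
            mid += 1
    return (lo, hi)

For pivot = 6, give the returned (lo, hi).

pivot = 6; lo=0, mid=0, hi=8
nums[mid]=4<6: swap nums[0],nums[0]; lo=1,mid=1 → [4,3,3,3,4,7,3,6,4]
nums[mid]=3<6: swap nums[1],nums[1]; lo=2,mid=2 → [4,3,3,3,4,7,3,6,4]
nums[mid]=3<6: swap nums[2],nums[2]; lo=3,mid=3 → [4,3,3,3,4,7,3,6,4]
nums[mid]=3<6: swap nums[3],nums[3]; lo=4,mid=4 → [4,3,3,3,4,7,3,6,4]
nums[mid]=4<6: swap nums[4],nums[4]; lo=5,mid=5 → [4,3,3,3,4,7,3,6,4]
nums[mid]=7>6: swap nums[5],nums[8]; hi=7 → [4,3,3,3,4,4,3,6,7]
nums[mid]=4<6: swap nums[5],nums[5]; lo=6,mid=6 → [4,3,3,3,4,4,3,6,7]
nums[mid]=3<6: swap nums[6],nums[6]; lo=7,mid=7 → [4,3,3,3,4,4,3,6,7]
nums[mid]=6=6: mid=8
end: lo=7, hi=7; nums = [4,3,3,3,4,4,3,6,7]

(7, 7)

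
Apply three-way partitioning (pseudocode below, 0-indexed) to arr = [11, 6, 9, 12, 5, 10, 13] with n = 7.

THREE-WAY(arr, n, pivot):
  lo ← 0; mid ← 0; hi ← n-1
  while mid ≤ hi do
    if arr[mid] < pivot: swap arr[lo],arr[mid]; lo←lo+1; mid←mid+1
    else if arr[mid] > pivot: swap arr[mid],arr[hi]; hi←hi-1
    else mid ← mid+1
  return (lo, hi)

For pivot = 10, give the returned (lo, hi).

pivot = 10; lo=0, mid=0, hi=6
arr[mid]=11>10: swap arr[0],arr[6]; hi=5 → [13, 6, 9, 12, 5, 10, 11]
arr[mid]=13>10: swap arr[0],arr[5]; hi=4 → [10, 6, 9, 12, 5, 13, 11]
arr[mid]=10=10: mid=1
arr[mid]=6<10: swap arr[0],arr[1]; lo=1,mid=2 → [6, 10, 9, 12, 5, 13, 11]
arr[mid]=9<10: swap arr[1],arr[2]; lo=2,mid=3 → [6, 9, 10, 12, 5, 13, 11]
arr[mid]=12>10: swap arr[3],arr[4]; hi=3 → [6, 9, 10, 5, 12, 13, 11]
arr[mid]=5<10: swap arr[2],arr[3]; lo=3,mid=4 → [6, 9, 5, 10, 12, 13, 11]
end: lo=3, hi=3; arr = [6, 9, 5, 10, 12, 13, 11]

(3, 3)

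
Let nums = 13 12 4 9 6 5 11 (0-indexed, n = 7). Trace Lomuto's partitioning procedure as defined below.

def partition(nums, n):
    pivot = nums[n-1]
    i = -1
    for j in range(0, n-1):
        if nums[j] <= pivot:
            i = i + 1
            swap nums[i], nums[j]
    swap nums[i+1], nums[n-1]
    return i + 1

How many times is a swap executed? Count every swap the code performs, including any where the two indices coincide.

pivot = nums[6] = 11; i = -1
j=0: nums[0]=13 > 11 → no swap
j=1: nums[1]=12 > 11 → no swap
j=2: nums[2]=4 ≤ 11 → i=0, swap nums[0],nums[2] → 4 12 13 9 6 5 11
j=3: nums[3]=9 ≤ 11 → i=1, swap nums[1],nums[3] → 4 9 13 12 6 5 11
j=4: nums[4]=6 ≤ 11 → i=2, swap nums[2],nums[4] → 4 9 6 12 13 5 11
j=5: nums[5]=5 ≤ 11 → i=3, swap nums[3],nums[5] → 4 9 6 5 13 12 11
final swap nums[4],nums[6] → 4 9 6 5 11 12 13; return 4

5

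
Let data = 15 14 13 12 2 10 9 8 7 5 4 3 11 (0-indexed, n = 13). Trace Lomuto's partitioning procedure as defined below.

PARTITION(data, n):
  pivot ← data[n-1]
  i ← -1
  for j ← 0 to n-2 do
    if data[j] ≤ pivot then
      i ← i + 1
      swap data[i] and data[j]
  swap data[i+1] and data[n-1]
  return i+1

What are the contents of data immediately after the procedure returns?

2 10 9 8 7 5 4 3 11 14 13 12 15

pivot=11, i=-1
j=0: 15>11, skip
j=1: 14>11, skip
j=2: 13>11, skip
j=3: 12>11, skip
j=4: 2≤11, i=0, swap(0,4) ⇒ 2 14 13 12 15 10 9 8 7 5 4 3 11
j=5: 10≤11, i=1, swap(1,5) ⇒ 2 10 13 12 15 14 9 8 7 5 4 3 11
j=6: 9≤11, i=2, swap(2,6) ⇒ 2 10 9 12 15 14 13 8 7 5 4 3 11
j=7: 8≤11, i=3, swap(3,7) ⇒ 2 10 9 8 15 14 13 12 7 5 4 3 11
j=8: 7≤11, i=4, swap(4,8) ⇒ 2 10 9 8 7 14 13 12 15 5 4 3 11
j=9: 5≤11, i=5, swap(5,9) ⇒ 2 10 9 8 7 5 13 12 15 14 4 3 11
j=10: 4≤11, i=6, swap(6,10) ⇒ 2 10 9 8 7 5 4 12 15 14 13 3 11
j=11: 3≤11, i=7, swap(7,11) ⇒ 2 10 9 8 7 5 4 3 15 14 13 12 11
swap(8,12) ⇒ 2 10 9 8 7 5 4 3 11 14 13 12 15; return 8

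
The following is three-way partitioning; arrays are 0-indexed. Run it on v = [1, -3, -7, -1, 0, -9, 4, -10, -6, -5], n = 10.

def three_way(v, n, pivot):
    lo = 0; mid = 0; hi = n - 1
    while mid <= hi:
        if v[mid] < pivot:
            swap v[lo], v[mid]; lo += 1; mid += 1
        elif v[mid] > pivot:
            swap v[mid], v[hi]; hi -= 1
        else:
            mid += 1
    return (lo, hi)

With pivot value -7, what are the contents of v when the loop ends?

lo=0 mid=0 hi=9
1>-7: swap(0,9), hi=8 ⇒ [-5, -3, -7, -1, 0, -9, 4, -10, -6, 1]
-5>-7: swap(0,8), hi=7 ⇒ [-6, -3, -7, -1, 0, -9, 4, -10, -5, 1]
-6>-7: swap(0,7), hi=6 ⇒ [-10, -3, -7, -1, 0, -9, 4, -6, -5, 1]
-10<-7: swap(0,0), lo=1 mid=1 ⇒ [-10, -3, -7, -1, 0, -9, 4, -6, -5, 1]
-3>-7: swap(1,6), hi=5 ⇒ [-10, 4, -7, -1, 0, -9, -3, -6, -5, 1]
4>-7: swap(1,5), hi=4 ⇒ [-10, -9, -7, -1, 0, 4, -3, -6, -5, 1]
-9<-7: swap(1,1), lo=2 mid=2 ⇒ [-10, -9, -7, -1, 0, 4, -3, -6, -5, 1]
-7=-7: mid=3
-1>-7: swap(3,4), hi=3 ⇒ [-10, -9, -7, 0, -1, 4, -3, -6, -5, 1]
0>-7: swap(3,3), hi=2 ⇒ [-10, -9, -7, 0, -1, 4, -3, -6, -5, 1]
done. lo=2 hi=2; v=[-10, -9, -7, 0, -1, 4, -3, -6, -5, 1]

[-10, -9, -7, 0, -1, 4, -3, -6, -5, 1]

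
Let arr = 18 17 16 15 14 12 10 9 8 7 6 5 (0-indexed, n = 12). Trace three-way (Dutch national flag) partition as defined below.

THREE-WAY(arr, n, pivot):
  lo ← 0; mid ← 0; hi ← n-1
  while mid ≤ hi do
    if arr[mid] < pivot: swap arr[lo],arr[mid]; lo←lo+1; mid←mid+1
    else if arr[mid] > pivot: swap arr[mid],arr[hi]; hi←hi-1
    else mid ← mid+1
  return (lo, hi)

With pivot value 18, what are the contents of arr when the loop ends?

17 16 15 14 12 10 9 8 7 6 5 18

lo=0 mid=0 hi=11
18=18: mid=1
17<18: swap(0,1), lo=1 mid=2 ⇒ 17 18 16 15 14 12 10 9 8 7 6 5
16<18: swap(1,2), lo=2 mid=3 ⇒ 17 16 18 15 14 12 10 9 8 7 6 5
15<18: swap(2,3), lo=3 mid=4 ⇒ 17 16 15 18 14 12 10 9 8 7 6 5
14<18: swap(3,4), lo=4 mid=5 ⇒ 17 16 15 14 18 12 10 9 8 7 6 5
12<18: swap(4,5), lo=5 mid=6 ⇒ 17 16 15 14 12 18 10 9 8 7 6 5
10<18: swap(5,6), lo=6 mid=7 ⇒ 17 16 15 14 12 10 18 9 8 7 6 5
9<18: swap(6,7), lo=7 mid=8 ⇒ 17 16 15 14 12 10 9 18 8 7 6 5
8<18: swap(7,8), lo=8 mid=9 ⇒ 17 16 15 14 12 10 9 8 18 7 6 5
7<18: swap(8,9), lo=9 mid=10 ⇒ 17 16 15 14 12 10 9 8 7 18 6 5
6<18: swap(9,10), lo=10 mid=11 ⇒ 17 16 15 14 12 10 9 8 7 6 18 5
5<18: swap(10,11), lo=11 mid=12 ⇒ 17 16 15 14 12 10 9 8 7 6 5 18
done. lo=11 hi=11; arr=17 16 15 14 12 10 9 8 7 6 5 18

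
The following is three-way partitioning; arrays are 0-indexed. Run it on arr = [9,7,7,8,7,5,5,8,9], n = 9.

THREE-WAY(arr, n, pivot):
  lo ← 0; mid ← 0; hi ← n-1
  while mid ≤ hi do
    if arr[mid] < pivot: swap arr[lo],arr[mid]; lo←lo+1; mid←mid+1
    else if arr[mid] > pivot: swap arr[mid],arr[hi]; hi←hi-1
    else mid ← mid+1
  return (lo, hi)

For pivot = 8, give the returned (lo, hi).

(5, 6)

pivot = 8; lo=0, mid=0, hi=8
arr[mid]=9>8: swap arr[0],arr[8]; hi=7 → [9,7,7,8,7,5,5,8,9]
arr[mid]=9>8: swap arr[0],arr[7]; hi=6 → [8,7,7,8,7,5,5,9,9]
arr[mid]=8=8: mid=1
arr[mid]=7<8: swap arr[0],arr[1]; lo=1,mid=2 → [7,8,7,8,7,5,5,9,9]
arr[mid]=7<8: swap arr[1],arr[2]; lo=2,mid=3 → [7,7,8,8,7,5,5,9,9]
arr[mid]=8=8: mid=4
arr[mid]=7<8: swap arr[2],arr[4]; lo=3,mid=5 → [7,7,7,8,8,5,5,9,9]
arr[mid]=5<8: swap arr[3],arr[5]; lo=4,mid=6 → [7,7,7,5,8,8,5,9,9]
arr[mid]=5<8: swap arr[4],arr[6]; lo=5,mid=7 → [7,7,7,5,5,8,8,9,9]
end: lo=5, hi=6; arr = [7,7,7,5,5,8,8,9,9]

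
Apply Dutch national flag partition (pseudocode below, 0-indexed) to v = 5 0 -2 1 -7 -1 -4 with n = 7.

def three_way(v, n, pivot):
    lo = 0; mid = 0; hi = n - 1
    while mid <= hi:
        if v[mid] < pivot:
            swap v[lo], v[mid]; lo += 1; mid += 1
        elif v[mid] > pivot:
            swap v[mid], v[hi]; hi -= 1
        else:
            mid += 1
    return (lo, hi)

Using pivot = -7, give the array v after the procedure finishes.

lo=0 mid=0 hi=6
5>-7: swap(0,6), hi=5 ⇒ -4 0 -2 1 -7 -1 5
-4>-7: swap(0,5), hi=4 ⇒ -1 0 -2 1 -7 -4 5
-1>-7: swap(0,4), hi=3 ⇒ -7 0 -2 1 -1 -4 5
-7=-7: mid=1
0>-7: swap(1,3), hi=2 ⇒ -7 1 -2 0 -1 -4 5
1>-7: swap(1,2), hi=1 ⇒ -7 -2 1 0 -1 -4 5
-2>-7: swap(1,1), hi=0 ⇒ -7 -2 1 0 -1 -4 5
done. lo=0 hi=0; v=-7 -2 1 0 -1 -4 5

-7 -2 1 0 -1 -4 5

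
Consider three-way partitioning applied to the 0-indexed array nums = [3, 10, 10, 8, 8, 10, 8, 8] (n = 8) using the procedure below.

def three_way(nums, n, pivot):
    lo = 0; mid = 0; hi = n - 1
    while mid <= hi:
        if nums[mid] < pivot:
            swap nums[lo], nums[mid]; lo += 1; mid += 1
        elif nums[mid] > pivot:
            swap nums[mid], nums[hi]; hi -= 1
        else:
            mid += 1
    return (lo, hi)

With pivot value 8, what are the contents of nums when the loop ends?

[3, 8, 8, 8, 8, 10, 10, 10]

pivot = 8; lo=0, mid=0, hi=7
nums[mid]=3<8: swap nums[0],nums[0]; lo=1,mid=1 → [3, 10, 10, 8, 8, 10, 8, 8]
nums[mid]=10>8: swap nums[1],nums[7]; hi=6 → [3, 8, 10, 8, 8, 10, 8, 10]
nums[mid]=8=8: mid=2
nums[mid]=10>8: swap nums[2],nums[6]; hi=5 → [3, 8, 8, 8, 8, 10, 10, 10]
nums[mid]=8=8: mid=3
nums[mid]=8=8: mid=4
nums[mid]=8=8: mid=5
nums[mid]=10>8: swap nums[5],nums[5]; hi=4 → [3, 8, 8, 8, 8, 10, 10, 10]
end: lo=1, hi=4; nums = [3, 8, 8, 8, 8, 10, 10, 10]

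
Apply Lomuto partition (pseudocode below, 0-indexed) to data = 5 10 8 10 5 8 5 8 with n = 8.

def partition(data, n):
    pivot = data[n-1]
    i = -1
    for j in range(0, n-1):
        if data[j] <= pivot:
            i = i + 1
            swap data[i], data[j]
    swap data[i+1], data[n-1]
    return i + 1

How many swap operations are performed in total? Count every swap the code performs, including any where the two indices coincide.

pivot=8, i=-1
j=0: 5≤8, i=0, swap(0,0) ⇒ 5 10 8 10 5 8 5 8
j=1: 10>8, skip
j=2: 8≤8, i=1, swap(1,2) ⇒ 5 8 10 10 5 8 5 8
j=3: 10>8, skip
j=4: 5≤8, i=2, swap(2,4) ⇒ 5 8 5 10 10 8 5 8
j=5: 8≤8, i=3, swap(3,5) ⇒ 5 8 5 8 10 10 5 8
j=6: 5≤8, i=4, swap(4,6) ⇒ 5 8 5 8 5 10 10 8
swap(5,7) ⇒ 5 8 5 8 5 8 10 10; return 5

6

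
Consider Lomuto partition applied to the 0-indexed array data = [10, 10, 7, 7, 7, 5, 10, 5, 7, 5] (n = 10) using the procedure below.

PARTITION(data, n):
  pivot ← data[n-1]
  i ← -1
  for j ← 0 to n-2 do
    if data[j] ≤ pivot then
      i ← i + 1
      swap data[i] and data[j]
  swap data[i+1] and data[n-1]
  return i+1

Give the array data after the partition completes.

[5, 5, 5, 7, 7, 10, 10, 10, 7, 7]

pivot=5, i=-1
j=0: 10>5, skip
j=1: 10>5, skip
j=2: 7>5, skip
j=3: 7>5, skip
j=4: 7>5, skip
j=5: 5≤5, i=0, swap(0,5) ⇒ [5, 10, 7, 7, 7, 10, 10, 5, 7, 5]
j=6: 10>5, skip
j=7: 5≤5, i=1, swap(1,7) ⇒ [5, 5, 7, 7, 7, 10, 10, 10, 7, 5]
j=8: 7>5, skip
swap(2,9) ⇒ [5, 5, 5, 7, 7, 10, 10, 10, 7, 7]; return 2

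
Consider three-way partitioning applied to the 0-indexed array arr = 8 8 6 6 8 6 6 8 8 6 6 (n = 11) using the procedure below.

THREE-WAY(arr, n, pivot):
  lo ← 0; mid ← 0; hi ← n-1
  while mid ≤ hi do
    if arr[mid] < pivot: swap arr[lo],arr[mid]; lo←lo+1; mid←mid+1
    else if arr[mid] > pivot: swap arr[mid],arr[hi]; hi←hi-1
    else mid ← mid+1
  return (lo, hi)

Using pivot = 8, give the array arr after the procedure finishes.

6 6 6 6 6 6 8 8 8 8 8

pivot = 8; lo=0, mid=0, hi=10
arr[mid]=8=8: mid=1
arr[mid]=8=8: mid=2
arr[mid]=6<8: swap arr[0],arr[2]; lo=1,mid=3 → 6 8 8 6 8 6 6 8 8 6 6
arr[mid]=6<8: swap arr[1],arr[3]; lo=2,mid=4 → 6 6 8 8 8 6 6 8 8 6 6
arr[mid]=8=8: mid=5
arr[mid]=6<8: swap arr[2],arr[5]; lo=3,mid=6 → 6 6 6 8 8 8 6 8 8 6 6
arr[mid]=6<8: swap arr[3],arr[6]; lo=4,mid=7 → 6 6 6 6 8 8 8 8 8 6 6
arr[mid]=8=8: mid=8
arr[mid]=8=8: mid=9
arr[mid]=6<8: swap arr[4],arr[9]; lo=5,mid=10 → 6 6 6 6 6 8 8 8 8 8 6
arr[mid]=6<8: swap arr[5],arr[10]; lo=6,mid=11 → 6 6 6 6 6 6 8 8 8 8 8
end: lo=6, hi=10; arr = 6 6 6 6 6 6 8 8 8 8 8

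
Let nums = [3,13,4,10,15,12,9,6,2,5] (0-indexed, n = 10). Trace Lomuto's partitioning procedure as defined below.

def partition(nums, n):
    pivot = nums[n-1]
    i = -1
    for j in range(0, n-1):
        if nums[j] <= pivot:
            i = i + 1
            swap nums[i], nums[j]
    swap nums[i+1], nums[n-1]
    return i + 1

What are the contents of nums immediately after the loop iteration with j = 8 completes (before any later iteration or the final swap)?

pivot = nums[9] = 5; i = -1
j=0: nums[0]=3 ≤ 5 → i=0, swap nums[0],nums[0] (no change) → [3,13,4,10,15,12,9,6,2,5]
j=1: nums[1]=13 > 5 → no swap
j=2: nums[2]=4 ≤ 5 → i=1, swap nums[1],nums[2] → [3,4,13,10,15,12,9,6,2,5]
j=3: nums[3]=10 > 5 → no swap
j=4: nums[4]=15 > 5 → no swap
j=5: nums[5]=12 > 5 → no swap
j=6: nums[6]=9 > 5 → no swap
j=7: nums[7]=6 > 5 → no swap
j=8: nums[8]=2 ≤ 5 → i=2, swap nums[2],nums[8] → [3,4,2,10,15,12,9,6,13,5]
(after j=8) nums = [3,4,2,10,15,12,9,6,13,5]

[3,4,2,10,15,12,9,6,13,5]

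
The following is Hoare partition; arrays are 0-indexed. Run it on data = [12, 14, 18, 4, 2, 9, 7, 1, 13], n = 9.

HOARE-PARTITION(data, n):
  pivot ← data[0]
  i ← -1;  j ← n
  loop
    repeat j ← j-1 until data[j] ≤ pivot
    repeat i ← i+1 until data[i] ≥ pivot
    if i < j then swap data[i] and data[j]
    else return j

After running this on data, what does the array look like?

pivot=12
j stops at 7 (1), i stops at 0 (12); swap ⇒ [1, 14, 18, 4, 2, 9, 7, 12, 13]
j stops at 6 (7), i stops at 1 (14); swap ⇒ [1, 7, 18, 4, 2, 9, 14, 12, 13]
j stops at 5 (9), i stops at 2 (18); swap ⇒ [1, 7, 9, 4, 2, 18, 14, 12, 13]
j stops at 4, i stops at 5; i≥j ⇒ return 4. data=[1, 7, 9, 4, 2, 18, 14, 12, 13]

[1, 7, 9, 4, 2, 18, 14, 12, 13]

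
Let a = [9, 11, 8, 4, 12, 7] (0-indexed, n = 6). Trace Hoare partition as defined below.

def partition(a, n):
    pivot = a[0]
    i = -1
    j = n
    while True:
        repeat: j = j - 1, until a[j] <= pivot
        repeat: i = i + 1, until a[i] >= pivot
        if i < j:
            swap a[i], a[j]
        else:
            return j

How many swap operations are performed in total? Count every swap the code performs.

pivot=9
j stops at 5 (7), i stops at 0 (9); swap ⇒ [7, 11, 8, 4, 12, 9]
j stops at 3 (4), i stops at 1 (11); swap ⇒ [7, 4, 8, 11, 12, 9]
j stops at 2, i stops at 3; i≥j ⇒ return 2. a=[7, 4, 8, 11, 12, 9]

2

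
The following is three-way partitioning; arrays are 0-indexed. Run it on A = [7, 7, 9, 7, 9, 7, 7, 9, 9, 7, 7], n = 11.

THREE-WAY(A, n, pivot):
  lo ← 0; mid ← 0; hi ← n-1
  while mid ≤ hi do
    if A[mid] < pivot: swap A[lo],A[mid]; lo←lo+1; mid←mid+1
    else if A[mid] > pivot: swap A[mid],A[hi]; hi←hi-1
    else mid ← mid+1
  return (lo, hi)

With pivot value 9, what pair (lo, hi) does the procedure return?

lo=0 mid=0 hi=10
7<9: swap(0,0), lo=1 mid=1 ⇒ [7, 7, 9, 7, 9, 7, 7, 9, 9, 7, 7]
7<9: swap(1,1), lo=2 mid=2 ⇒ [7, 7, 9, 7, 9, 7, 7, 9, 9, 7, 7]
9=9: mid=3
7<9: swap(2,3), lo=3 mid=4 ⇒ [7, 7, 7, 9, 9, 7, 7, 9, 9, 7, 7]
9=9: mid=5
7<9: swap(3,5), lo=4 mid=6 ⇒ [7, 7, 7, 7, 9, 9, 7, 9, 9, 7, 7]
7<9: swap(4,6), lo=5 mid=7 ⇒ [7, 7, 7, 7, 7, 9, 9, 9, 9, 7, 7]
9=9: mid=8
9=9: mid=9
7<9: swap(5,9), lo=6 mid=10 ⇒ [7, 7, 7, 7, 7, 7, 9, 9, 9, 9, 7]
7<9: swap(6,10), lo=7 mid=11 ⇒ [7, 7, 7, 7, 7, 7, 7, 9, 9, 9, 9]
done. lo=7 hi=10; A=[7, 7, 7, 7, 7, 7, 7, 9, 9, 9, 9]

(7, 10)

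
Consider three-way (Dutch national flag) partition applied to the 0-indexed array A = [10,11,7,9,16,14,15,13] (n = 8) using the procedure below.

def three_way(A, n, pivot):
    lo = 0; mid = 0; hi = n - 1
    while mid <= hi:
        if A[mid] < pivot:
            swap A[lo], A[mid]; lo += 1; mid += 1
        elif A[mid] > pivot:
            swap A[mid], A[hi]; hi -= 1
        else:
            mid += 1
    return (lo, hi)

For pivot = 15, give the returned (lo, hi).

pivot = 15; lo=0, mid=0, hi=7
A[mid]=10<15: swap A[0],A[0]; lo=1,mid=1 → [10,11,7,9,16,14,15,13]
A[mid]=11<15: swap A[1],A[1]; lo=2,mid=2 → [10,11,7,9,16,14,15,13]
A[mid]=7<15: swap A[2],A[2]; lo=3,mid=3 → [10,11,7,9,16,14,15,13]
A[mid]=9<15: swap A[3],A[3]; lo=4,mid=4 → [10,11,7,9,16,14,15,13]
A[mid]=16>15: swap A[4],A[7]; hi=6 → [10,11,7,9,13,14,15,16]
A[mid]=13<15: swap A[4],A[4]; lo=5,mid=5 → [10,11,7,9,13,14,15,16]
A[mid]=14<15: swap A[5],A[5]; lo=6,mid=6 → [10,11,7,9,13,14,15,16]
A[mid]=15=15: mid=7
end: lo=6, hi=6; A = [10,11,7,9,13,14,15,16]

(6, 6)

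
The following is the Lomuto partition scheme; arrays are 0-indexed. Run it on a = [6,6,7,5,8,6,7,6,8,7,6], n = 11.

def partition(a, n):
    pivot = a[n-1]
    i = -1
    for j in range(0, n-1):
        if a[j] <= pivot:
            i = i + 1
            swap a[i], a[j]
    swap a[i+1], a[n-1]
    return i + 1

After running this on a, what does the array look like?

pivot = a[10] = 6; i = -1
j=0: a[0]=6 ≤ 6 → i=0, swap a[0],a[0] (no change) → [6,6,7,5,8,6,7,6,8,7,6]
j=1: a[1]=6 ≤ 6 → i=1, swap a[1],a[1] (no change) → [6,6,7,5,8,6,7,6,8,7,6]
j=2: a[2]=7 > 6 → no swap
j=3: a[3]=5 ≤ 6 → i=2, swap a[2],a[3] → [6,6,5,7,8,6,7,6,8,7,6]
j=4: a[4]=8 > 6 → no swap
j=5: a[5]=6 ≤ 6 → i=3, swap a[3],a[5] → [6,6,5,6,8,7,7,6,8,7,6]
j=6: a[6]=7 > 6 → no swap
j=7: a[7]=6 ≤ 6 → i=4, swap a[4],a[7] → [6,6,5,6,6,7,7,8,8,7,6]
j=8: a[8]=8 > 6 → no swap
j=9: a[9]=7 > 6 → no swap
final swap a[5],a[10] → [6,6,5,6,6,6,7,8,8,7,7]; return 5

[6,6,5,6,6,6,7,8,8,7,7]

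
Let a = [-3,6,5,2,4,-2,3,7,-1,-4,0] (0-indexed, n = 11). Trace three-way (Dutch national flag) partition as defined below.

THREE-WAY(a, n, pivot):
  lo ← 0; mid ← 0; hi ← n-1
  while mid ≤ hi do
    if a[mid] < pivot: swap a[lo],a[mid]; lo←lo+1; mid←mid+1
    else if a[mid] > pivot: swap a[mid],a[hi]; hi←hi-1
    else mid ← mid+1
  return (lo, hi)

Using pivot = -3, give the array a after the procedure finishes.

pivot = -3; lo=0, mid=0, hi=10
a[mid]=-3=-3: mid=1
a[mid]=6>-3: swap a[1],a[10]; hi=9 → [-3,0,5,2,4,-2,3,7,-1,-4,6]
a[mid]=0>-3: swap a[1],a[9]; hi=8 → [-3,-4,5,2,4,-2,3,7,-1,0,6]
a[mid]=-4<-3: swap a[0],a[1]; lo=1,mid=2 → [-4,-3,5,2,4,-2,3,7,-1,0,6]
a[mid]=5>-3: swap a[2],a[8]; hi=7 → [-4,-3,-1,2,4,-2,3,7,5,0,6]
a[mid]=-1>-3: swap a[2],a[7]; hi=6 → [-4,-3,7,2,4,-2,3,-1,5,0,6]
a[mid]=7>-3: swap a[2],a[6]; hi=5 → [-4,-3,3,2,4,-2,7,-1,5,0,6]
a[mid]=3>-3: swap a[2],a[5]; hi=4 → [-4,-3,-2,2,4,3,7,-1,5,0,6]
a[mid]=-2>-3: swap a[2],a[4]; hi=3 → [-4,-3,4,2,-2,3,7,-1,5,0,6]
a[mid]=4>-3: swap a[2],a[3]; hi=2 → [-4,-3,2,4,-2,3,7,-1,5,0,6]
a[mid]=2>-3: swap a[2],a[2]; hi=1 → [-4,-3,2,4,-2,3,7,-1,5,0,6]
end: lo=1, hi=1; a = [-4,-3,2,4,-2,3,7,-1,5,0,6]

[-4,-3,2,4,-2,3,7,-1,5,0,6]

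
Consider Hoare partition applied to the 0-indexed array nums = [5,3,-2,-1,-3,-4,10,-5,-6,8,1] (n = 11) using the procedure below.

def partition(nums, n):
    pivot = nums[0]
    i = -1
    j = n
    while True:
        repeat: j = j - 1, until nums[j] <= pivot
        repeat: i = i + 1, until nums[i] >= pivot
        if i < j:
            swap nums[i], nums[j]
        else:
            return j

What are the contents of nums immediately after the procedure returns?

pivot = nums[0] = 5; i = -1, j = 11
j→10 (nums[10]=1≤5), i→0 (nums[0]=5≥5); i<j, swap → [1,3,-2,-1,-3,-4,10,-5,-6,8,5]
j→8 (nums[8]=-6≤5), i→6 (nums[6]=10≥5); i<j, swap → [1,3,-2,-1,-3,-4,-6,-5,10,8,5]
j→7, i→8; i≥j, return j=7. nums = [1,3,-2,-1,-3,-4,-6,-5,10,8,5]

[1,3,-2,-1,-3,-4,-6,-5,10,8,5]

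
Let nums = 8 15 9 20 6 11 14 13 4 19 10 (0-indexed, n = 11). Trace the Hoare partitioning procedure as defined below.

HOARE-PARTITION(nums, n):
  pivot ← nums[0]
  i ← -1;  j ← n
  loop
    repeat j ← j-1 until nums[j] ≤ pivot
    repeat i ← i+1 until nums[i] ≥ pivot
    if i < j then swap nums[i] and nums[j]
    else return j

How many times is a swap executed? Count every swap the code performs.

2

pivot = nums[0] = 8; i = -1, j = 11
j→8 (nums[8]=4≤8), i→0 (nums[0]=8≥8); i<j, swap → 4 15 9 20 6 11 14 13 8 19 10
j→4 (nums[4]=6≤8), i→1 (nums[1]=15≥8); i<j, swap → 4 6 9 20 15 11 14 13 8 19 10
j→1, i→2; i≥j, return j=1. nums = 4 6 9 20 15 11 14 13 8 19 10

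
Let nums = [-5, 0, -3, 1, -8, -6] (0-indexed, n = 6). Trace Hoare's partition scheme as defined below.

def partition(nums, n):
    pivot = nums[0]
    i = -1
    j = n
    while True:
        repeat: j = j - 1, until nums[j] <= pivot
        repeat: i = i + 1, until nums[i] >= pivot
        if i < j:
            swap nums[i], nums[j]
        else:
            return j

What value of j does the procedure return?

pivot = nums[0] = -5; i = -1, j = 6
j→5 (nums[5]=-6≤-5), i→0 (nums[0]=-5≥-5); i<j, swap → [-6, 0, -3, 1, -8, -5]
j→4 (nums[4]=-8≤-5), i→1 (nums[1]=0≥-5); i<j, swap → [-6, -8, -3, 1, 0, -5]
j→1, i→2; i≥j, return j=1. nums = [-6, -8, -3, 1, 0, -5]

1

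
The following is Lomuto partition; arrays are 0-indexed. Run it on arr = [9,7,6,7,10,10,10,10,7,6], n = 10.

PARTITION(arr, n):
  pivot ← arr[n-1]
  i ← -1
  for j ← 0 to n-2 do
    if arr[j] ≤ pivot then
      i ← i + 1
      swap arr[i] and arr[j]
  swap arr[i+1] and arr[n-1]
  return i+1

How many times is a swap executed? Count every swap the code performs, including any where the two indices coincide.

2

pivot=6, i=-1
j=0: 9>6, skip
j=1: 7>6, skip
j=2: 6≤6, i=0, swap(0,2) ⇒ [6,7,9,7,10,10,10,10,7,6]
j=3: 7>6, skip
j=4: 10>6, skip
j=5: 10>6, skip
j=6: 10>6, skip
j=7: 10>6, skip
j=8: 7>6, skip
swap(1,9) ⇒ [6,6,9,7,10,10,10,10,7,7]; return 1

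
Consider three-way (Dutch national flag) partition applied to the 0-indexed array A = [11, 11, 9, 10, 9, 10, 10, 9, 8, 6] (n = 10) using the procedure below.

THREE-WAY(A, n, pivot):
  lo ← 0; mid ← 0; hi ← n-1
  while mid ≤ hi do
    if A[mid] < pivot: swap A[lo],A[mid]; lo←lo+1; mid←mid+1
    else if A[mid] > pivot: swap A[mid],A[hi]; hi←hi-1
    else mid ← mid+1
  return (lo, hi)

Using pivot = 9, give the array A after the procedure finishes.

[6, 8, 9, 9, 9, 10, 10, 10, 11, 11]

pivot = 9; lo=0, mid=0, hi=9
A[mid]=11>9: swap A[0],A[9]; hi=8 → [6, 11, 9, 10, 9, 10, 10, 9, 8, 11]
A[mid]=6<9: swap A[0],A[0]; lo=1,mid=1 → [6, 11, 9, 10, 9, 10, 10, 9, 8, 11]
A[mid]=11>9: swap A[1],A[8]; hi=7 → [6, 8, 9, 10, 9, 10, 10, 9, 11, 11]
A[mid]=8<9: swap A[1],A[1]; lo=2,mid=2 → [6, 8, 9, 10, 9, 10, 10, 9, 11, 11]
A[mid]=9=9: mid=3
A[mid]=10>9: swap A[3],A[7]; hi=6 → [6, 8, 9, 9, 9, 10, 10, 10, 11, 11]
A[mid]=9=9: mid=4
A[mid]=9=9: mid=5
A[mid]=10>9: swap A[5],A[6]; hi=5 → [6, 8, 9, 9, 9, 10, 10, 10, 11, 11]
A[mid]=10>9: swap A[5],A[5]; hi=4 → [6, 8, 9, 9, 9, 10, 10, 10, 11, 11]
end: lo=2, hi=4; A = [6, 8, 9, 9, 9, 10, 10, 10, 11, 11]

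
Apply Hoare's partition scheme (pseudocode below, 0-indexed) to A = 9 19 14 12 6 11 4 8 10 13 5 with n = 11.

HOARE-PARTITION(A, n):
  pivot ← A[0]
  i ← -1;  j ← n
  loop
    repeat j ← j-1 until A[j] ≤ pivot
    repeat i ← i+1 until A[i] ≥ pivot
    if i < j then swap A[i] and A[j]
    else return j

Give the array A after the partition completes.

5 8 4 6 12 11 14 19 10 13 9

pivot = A[0] = 9; i = -1, j = 11
j→10 (A[10]=5≤9), i→0 (A[0]=9≥9); i<j, swap → 5 19 14 12 6 11 4 8 10 13 9
j→7 (A[7]=8≤9), i→1 (A[1]=19≥9); i<j, swap → 5 8 14 12 6 11 4 19 10 13 9
j→6 (A[6]=4≤9), i→2 (A[2]=14≥9); i<j, swap → 5 8 4 12 6 11 14 19 10 13 9
j→4 (A[4]=6≤9), i→3 (A[3]=12≥9); i<j, swap → 5 8 4 6 12 11 14 19 10 13 9
j→3, i→4; i≥j, return j=3. A = 5 8 4 6 12 11 14 19 10 13 9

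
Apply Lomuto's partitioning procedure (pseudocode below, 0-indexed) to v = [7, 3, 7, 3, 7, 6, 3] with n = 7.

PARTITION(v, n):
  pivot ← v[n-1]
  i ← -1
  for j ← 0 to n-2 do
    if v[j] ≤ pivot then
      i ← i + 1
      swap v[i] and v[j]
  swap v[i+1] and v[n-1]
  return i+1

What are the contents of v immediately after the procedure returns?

pivot = v[6] = 3; i = -1
j=0: v[0]=7 > 3 → no swap
j=1: v[1]=3 ≤ 3 → i=0, swap v[0],v[1] → [3, 7, 7, 3, 7, 6, 3]
j=2: v[2]=7 > 3 → no swap
j=3: v[3]=3 ≤ 3 → i=1, swap v[1],v[3] → [3, 3, 7, 7, 7, 6, 3]
j=4: v[4]=7 > 3 → no swap
j=5: v[5]=6 > 3 → no swap
final swap v[2],v[6] → [3, 3, 3, 7, 7, 6, 7]; return 2

[3, 3, 3, 7, 7, 6, 7]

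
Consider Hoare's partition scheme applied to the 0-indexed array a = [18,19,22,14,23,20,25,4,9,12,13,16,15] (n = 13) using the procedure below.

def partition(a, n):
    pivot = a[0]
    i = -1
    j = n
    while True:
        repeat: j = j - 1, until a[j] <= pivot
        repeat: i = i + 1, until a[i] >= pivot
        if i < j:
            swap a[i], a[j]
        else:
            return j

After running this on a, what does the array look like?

pivot=18
j stops at 12 (15), i stops at 0 (18); swap ⇒ [15,19,22,14,23,20,25,4,9,12,13,16,18]
j stops at 11 (16), i stops at 1 (19); swap ⇒ [15,16,22,14,23,20,25,4,9,12,13,19,18]
j stops at 10 (13), i stops at 2 (22); swap ⇒ [15,16,13,14,23,20,25,4,9,12,22,19,18]
j stops at 9 (12), i stops at 4 (23); swap ⇒ [15,16,13,14,12,20,25,4,9,23,22,19,18]
j stops at 8 (9), i stops at 5 (20); swap ⇒ [15,16,13,14,12,9,25,4,20,23,22,19,18]
j stops at 7 (4), i stops at 6 (25); swap ⇒ [15,16,13,14,12,9,4,25,20,23,22,19,18]
j stops at 6, i stops at 7; i≥j ⇒ return 6. a=[15,16,13,14,12,9,4,25,20,23,22,19,18]

[15,16,13,14,12,9,4,25,20,23,22,19,18]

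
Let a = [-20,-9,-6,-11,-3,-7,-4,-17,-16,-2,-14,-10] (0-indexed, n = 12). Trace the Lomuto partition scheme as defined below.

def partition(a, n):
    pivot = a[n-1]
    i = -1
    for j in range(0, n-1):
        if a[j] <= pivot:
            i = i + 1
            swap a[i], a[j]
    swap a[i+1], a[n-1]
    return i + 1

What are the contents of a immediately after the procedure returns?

[-20,-11,-17,-16,-14,-10,-4,-6,-9,-2,-3,-7]

pivot = a[11] = -10; i = -1
j=0: a[0]=-20 ≤ -10 → i=0, swap a[0],a[0] (no change) → [-20,-9,-6,-11,-3,-7,-4,-17,-16,-2,-14,-10]
j=1: a[1]=-9 > -10 → no swap
j=2: a[2]=-6 > -10 → no swap
j=3: a[3]=-11 ≤ -10 → i=1, swap a[1],a[3] → [-20,-11,-6,-9,-3,-7,-4,-17,-16,-2,-14,-10]
j=4: a[4]=-3 > -10 → no swap
j=5: a[5]=-7 > -10 → no swap
j=6: a[6]=-4 > -10 → no swap
j=7: a[7]=-17 ≤ -10 → i=2, swap a[2],a[7] → [-20,-11,-17,-9,-3,-7,-4,-6,-16,-2,-14,-10]
j=8: a[8]=-16 ≤ -10 → i=3, swap a[3],a[8] → [-20,-11,-17,-16,-3,-7,-4,-6,-9,-2,-14,-10]
j=9: a[9]=-2 > -10 → no swap
j=10: a[10]=-14 ≤ -10 → i=4, swap a[4],a[10] → [-20,-11,-17,-16,-14,-7,-4,-6,-9,-2,-3,-10]
final swap a[5],a[11] → [-20,-11,-17,-16,-14,-10,-4,-6,-9,-2,-3,-7]; return 5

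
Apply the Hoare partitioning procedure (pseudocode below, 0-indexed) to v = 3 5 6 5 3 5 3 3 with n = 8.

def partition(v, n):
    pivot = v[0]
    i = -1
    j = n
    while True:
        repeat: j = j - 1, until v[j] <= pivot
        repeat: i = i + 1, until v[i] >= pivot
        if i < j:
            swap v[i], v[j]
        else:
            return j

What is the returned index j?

pivot = v[0] = 3; i = -1, j = 8
j→7 (v[7]=3≤3), i→0 (v[0]=3≥3); i<j, swap → 3 5 6 5 3 5 3 3
j→6 (v[6]=3≤3), i→1 (v[1]=5≥3); i<j, swap → 3 3 6 5 3 5 5 3
j→4 (v[4]=3≤3), i→2 (v[2]=6≥3); i<j, swap → 3 3 3 5 6 5 5 3
j→2, i→3; i≥j, return j=2. v = 3 3 3 5 6 5 5 3

2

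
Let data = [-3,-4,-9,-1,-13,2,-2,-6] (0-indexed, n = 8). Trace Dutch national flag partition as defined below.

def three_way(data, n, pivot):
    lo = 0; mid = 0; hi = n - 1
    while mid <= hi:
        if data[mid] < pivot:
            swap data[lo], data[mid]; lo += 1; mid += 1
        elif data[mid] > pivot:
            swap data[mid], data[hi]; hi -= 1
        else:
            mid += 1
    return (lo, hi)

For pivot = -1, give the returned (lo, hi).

(6, 6)

lo=0 mid=0 hi=7
-3<-1: swap(0,0), lo=1 mid=1 ⇒ [-3,-4,-9,-1,-13,2,-2,-6]
-4<-1: swap(1,1), lo=2 mid=2 ⇒ [-3,-4,-9,-1,-13,2,-2,-6]
-9<-1: swap(2,2), lo=3 mid=3 ⇒ [-3,-4,-9,-1,-13,2,-2,-6]
-1=-1: mid=4
-13<-1: swap(3,4), lo=4 mid=5 ⇒ [-3,-4,-9,-13,-1,2,-2,-6]
2>-1: swap(5,7), hi=6 ⇒ [-3,-4,-9,-13,-1,-6,-2,2]
-6<-1: swap(4,5), lo=5 mid=6 ⇒ [-3,-4,-9,-13,-6,-1,-2,2]
-2<-1: swap(5,6), lo=6 mid=7 ⇒ [-3,-4,-9,-13,-6,-2,-1,2]
done. lo=6 hi=6; data=[-3,-4,-9,-13,-6,-2,-1,2]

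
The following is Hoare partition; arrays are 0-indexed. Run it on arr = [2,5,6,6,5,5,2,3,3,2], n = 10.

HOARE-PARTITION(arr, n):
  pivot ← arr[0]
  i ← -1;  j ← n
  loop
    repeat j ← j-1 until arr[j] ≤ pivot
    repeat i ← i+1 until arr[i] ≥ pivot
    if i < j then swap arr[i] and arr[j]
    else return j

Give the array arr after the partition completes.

pivot=2
j stops at 9 (2), i stops at 0 (2); swap ⇒ [2,5,6,6,5,5,2,3,3,2]
j stops at 6 (2), i stops at 1 (5); swap ⇒ [2,2,6,6,5,5,5,3,3,2]
j stops at 1, i stops at 2; i≥j ⇒ return 1. arr=[2,2,6,6,5,5,5,3,3,2]

[2,2,6,6,5,5,5,3,3,2]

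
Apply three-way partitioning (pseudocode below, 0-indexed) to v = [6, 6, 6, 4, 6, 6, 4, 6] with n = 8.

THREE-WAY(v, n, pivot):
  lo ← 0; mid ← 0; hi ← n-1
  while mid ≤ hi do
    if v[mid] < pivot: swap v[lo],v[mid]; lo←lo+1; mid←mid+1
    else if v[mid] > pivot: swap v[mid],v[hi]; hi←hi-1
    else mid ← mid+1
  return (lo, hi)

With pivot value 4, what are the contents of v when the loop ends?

[4, 4, 6, 6, 6, 6, 6, 6]

lo=0 mid=0 hi=7
6>4: swap(0,7), hi=6 ⇒ [6, 6, 6, 4, 6, 6, 4, 6]
6>4: swap(0,6), hi=5 ⇒ [4, 6, 6, 4, 6, 6, 6, 6]
4=4: mid=1
6>4: swap(1,5), hi=4 ⇒ [4, 6, 6, 4, 6, 6, 6, 6]
6>4: swap(1,4), hi=3 ⇒ [4, 6, 6, 4, 6, 6, 6, 6]
6>4: swap(1,3), hi=2 ⇒ [4, 4, 6, 6, 6, 6, 6, 6]
4=4: mid=2
6>4: swap(2,2), hi=1 ⇒ [4, 4, 6, 6, 6, 6, 6, 6]
done. lo=0 hi=1; v=[4, 4, 6, 6, 6, 6, 6, 6]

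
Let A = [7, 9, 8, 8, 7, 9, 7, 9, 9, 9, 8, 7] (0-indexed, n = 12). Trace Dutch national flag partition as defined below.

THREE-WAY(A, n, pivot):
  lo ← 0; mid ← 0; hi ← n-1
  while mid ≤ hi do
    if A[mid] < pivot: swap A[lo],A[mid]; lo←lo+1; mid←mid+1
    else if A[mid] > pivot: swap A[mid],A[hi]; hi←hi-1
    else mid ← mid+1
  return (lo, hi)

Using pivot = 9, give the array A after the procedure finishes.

lo=0 mid=0 hi=11
7<9: swap(0,0), lo=1 mid=1 ⇒ [7, 9, 8, 8, 7, 9, 7, 9, 9, 9, 8, 7]
9=9: mid=2
8<9: swap(1,2), lo=2 mid=3 ⇒ [7, 8, 9, 8, 7, 9, 7, 9, 9, 9, 8, 7]
8<9: swap(2,3), lo=3 mid=4 ⇒ [7, 8, 8, 9, 7, 9, 7, 9, 9, 9, 8, 7]
7<9: swap(3,4), lo=4 mid=5 ⇒ [7, 8, 8, 7, 9, 9, 7, 9, 9, 9, 8, 7]
9=9: mid=6
7<9: swap(4,6), lo=5 mid=7 ⇒ [7, 8, 8, 7, 7, 9, 9, 9, 9, 9, 8, 7]
9=9: mid=8
9=9: mid=9
9=9: mid=10
8<9: swap(5,10), lo=6 mid=11 ⇒ [7, 8, 8, 7, 7, 8, 9, 9, 9, 9, 9, 7]
7<9: swap(6,11), lo=7 mid=12 ⇒ [7, 8, 8, 7, 7, 8, 7, 9, 9, 9, 9, 9]
done. lo=7 hi=11; A=[7, 8, 8, 7, 7, 8, 7, 9, 9, 9, 9, 9]

[7, 8, 8, 7, 7, 8, 7, 9, 9, 9, 9, 9]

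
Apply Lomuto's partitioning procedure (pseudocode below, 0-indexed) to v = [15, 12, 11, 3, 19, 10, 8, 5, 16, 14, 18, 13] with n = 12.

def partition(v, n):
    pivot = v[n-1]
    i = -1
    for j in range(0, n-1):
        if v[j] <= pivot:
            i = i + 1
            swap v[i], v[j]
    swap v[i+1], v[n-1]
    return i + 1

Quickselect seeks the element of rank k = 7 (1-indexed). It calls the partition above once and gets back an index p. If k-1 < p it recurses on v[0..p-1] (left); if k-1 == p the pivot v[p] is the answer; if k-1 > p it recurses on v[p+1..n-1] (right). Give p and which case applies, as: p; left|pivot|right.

6; pivot

pivot=13, i=-1
j=0: 15>13, skip
j=1: 12≤13, i=0, swap(0,1) ⇒ [12, 15, 11, 3, 19, 10, 8, 5, 16, 14, 18, 13]
j=2: 11≤13, i=1, swap(1,2) ⇒ [12, 11, 15, 3, 19, 10, 8, 5, 16, 14, 18, 13]
j=3: 3≤13, i=2, swap(2,3) ⇒ [12, 11, 3, 15, 19, 10, 8, 5, 16, 14, 18, 13]
j=4: 19>13, skip
j=5: 10≤13, i=3, swap(3,5) ⇒ [12, 11, 3, 10, 19, 15, 8, 5, 16, 14, 18, 13]
j=6: 8≤13, i=4, swap(4,6) ⇒ [12, 11, 3, 10, 8, 15, 19, 5, 16, 14, 18, 13]
j=7: 5≤13, i=5, swap(5,7) ⇒ [12, 11, 3, 10, 8, 5, 19, 15, 16, 14, 18, 13]
j=8: 16>13, skip
j=9: 14>13, skip
j=10: 18>13, skip
swap(6,11) ⇒ [12, 11, 3, 10, 8, 5, 13, 15, 16, 14, 18, 19]; return 6
p = 6; k-1 = 6 == 6 ⇒ pivot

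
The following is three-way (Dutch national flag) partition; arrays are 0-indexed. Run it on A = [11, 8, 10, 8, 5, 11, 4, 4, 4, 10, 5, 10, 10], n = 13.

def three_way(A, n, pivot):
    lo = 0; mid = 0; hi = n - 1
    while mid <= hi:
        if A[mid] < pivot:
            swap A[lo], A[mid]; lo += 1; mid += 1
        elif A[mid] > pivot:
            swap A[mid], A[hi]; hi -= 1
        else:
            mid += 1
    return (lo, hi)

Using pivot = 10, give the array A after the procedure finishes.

[8, 8, 5, 4, 4, 4, 5, 10, 10, 10, 10, 11, 11]

lo=0 mid=0 hi=12
11>10: swap(0,12), hi=11 ⇒ [10, 8, 10, 8, 5, 11, 4, 4, 4, 10, 5, 10, 11]
10=10: mid=1
8<10: swap(0,1), lo=1 mid=2 ⇒ [8, 10, 10, 8, 5, 11, 4, 4, 4, 10, 5, 10, 11]
10=10: mid=3
8<10: swap(1,3), lo=2 mid=4 ⇒ [8, 8, 10, 10, 5, 11, 4, 4, 4, 10, 5, 10, 11]
5<10: swap(2,4), lo=3 mid=5 ⇒ [8, 8, 5, 10, 10, 11, 4, 4, 4, 10, 5, 10, 11]
11>10: swap(5,11), hi=10 ⇒ [8, 8, 5, 10, 10, 10, 4, 4, 4, 10, 5, 11, 11]
10=10: mid=6
4<10: swap(3,6), lo=4 mid=7 ⇒ [8, 8, 5, 4, 10, 10, 10, 4, 4, 10, 5, 11, 11]
4<10: swap(4,7), lo=5 mid=8 ⇒ [8, 8, 5, 4, 4, 10, 10, 10, 4, 10, 5, 11, 11]
4<10: swap(5,8), lo=6 mid=9 ⇒ [8, 8, 5, 4, 4, 4, 10, 10, 10, 10, 5, 11, 11]
10=10: mid=10
5<10: swap(6,10), lo=7 mid=11 ⇒ [8, 8, 5, 4, 4, 4, 5, 10, 10, 10, 10, 11, 11]
done. lo=7 hi=10; A=[8, 8, 5, 4, 4, 4, 5, 10, 10, 10, 10, 11, 11]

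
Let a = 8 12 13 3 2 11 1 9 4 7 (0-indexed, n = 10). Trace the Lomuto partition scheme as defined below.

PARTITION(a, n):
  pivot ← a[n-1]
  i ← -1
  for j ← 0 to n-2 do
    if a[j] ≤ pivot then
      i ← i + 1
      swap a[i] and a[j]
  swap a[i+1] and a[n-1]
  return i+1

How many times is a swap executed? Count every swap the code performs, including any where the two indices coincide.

pivot=7, i=-1
j=0: 8>7, skip
j=1: 12>7, skip
j=2: 13>7, skip
j=3: 3≤7, i=0, swap(0,3) ⇒ 3 12 13 8 2 11 1 9 4 7
j=4: 2≤7, i=1, swap(1,4) ⇒ 3 2 13 8 12 11 1 9 4 7
j=5: 11>7, skip
j=6: 1≤7, i=2, swap(2,6) ⇒ 3 2 1 8 12 11 13 9 4 7
j=7: 9>7, skip
j=8: 4≤7, i=3, swap(3,8) ⇒ 3 2 1 4 12 11 13 9 8 7
swap(4,9) ⇒ 3 2 1 4 7 11 13 9 8 12; return 4

5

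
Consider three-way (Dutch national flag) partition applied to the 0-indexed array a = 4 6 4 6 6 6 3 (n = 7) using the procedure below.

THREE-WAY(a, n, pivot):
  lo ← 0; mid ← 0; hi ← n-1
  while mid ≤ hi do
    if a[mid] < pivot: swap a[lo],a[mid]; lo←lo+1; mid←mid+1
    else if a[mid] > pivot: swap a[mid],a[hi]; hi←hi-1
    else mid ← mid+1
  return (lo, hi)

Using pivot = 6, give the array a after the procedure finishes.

4 4 3 6 6 6 6

lo=0 mid=0 hi=6
4<6: swap(0,0), lo=1 mid=1 ⇒ 4 6 4 6 6 6 3
6=6: mid=2
4<6: swap(1,2), lo=2 mid=3 ⇒ 4 4 6 6 6 6 3
6=6: mid=4
6=6: mid=5
6=6: mid=6
3<6: swap(2,6), lo=3 mid=7 ⇒ 4 4 3 6 6 6 6
done. lo=3 hi=6; a=4 4 3 6 6 6 6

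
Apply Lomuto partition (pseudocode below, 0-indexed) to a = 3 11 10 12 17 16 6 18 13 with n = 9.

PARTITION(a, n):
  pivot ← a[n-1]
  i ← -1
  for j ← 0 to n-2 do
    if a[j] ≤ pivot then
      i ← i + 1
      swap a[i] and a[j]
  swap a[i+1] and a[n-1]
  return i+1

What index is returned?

5

pivot = a[8] = 13; i = -1
j=0: a[0]=3 ≤ 13 → i=0, swap a[0],a[0] (no change) → 3 11 10 12 17 16 6 18 13
j=1: a[1]=11 ≤ 13 → i=1, swap a[1],a[1] (no change) → 3 11 10 12 17 16 6 18 13
j=2: a[2]=10 ≤ 13 → i=2, swap a[2],a[2] (no change) → 3 11 10 12 17 16 6 18 13
j=3: a[3]=12 ≤ 13 → i=3, swap a[3],a[3] (no change) → 3 11 10 12 17 16 6 18 13
j=4: a[4]=17 > 13 → no swap
j=5: a[5]=16 > 13 → no swap
j=6: a[6]=6 ≤ 13 → i=4, swap a[4],a[6] → 3 11 10 12 6 16 17 18 13
j=7: a[7]=18 > 13 → no swap
final swap a[5],a[8] → 3 11 10 12 6 13 17 18 16; return 5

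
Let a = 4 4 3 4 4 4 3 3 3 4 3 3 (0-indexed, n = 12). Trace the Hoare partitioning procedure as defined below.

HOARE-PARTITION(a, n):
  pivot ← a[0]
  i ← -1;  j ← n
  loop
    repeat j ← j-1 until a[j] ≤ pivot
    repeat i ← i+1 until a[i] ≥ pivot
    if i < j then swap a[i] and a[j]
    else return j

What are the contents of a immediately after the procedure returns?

3 3 3 4 3 3 3 4 4 4 4 4

pivot=4
j stops at 11 (3), i stops at 0 (4); swap ⇒ 3 4 3 4 4 4 3 3 3 4 3 4
j stops at 10 (3), i stops at 1 (4); swap ⇒ 3 3 3 4 4 4 3 3 3 4 4 4
j stops at 9 (4), i stops at 3 (4); swap ⇒ 3 3 3 4 4 4 3 3 3 4 4 4
j stops at 8 (3), i stops at 4 (4); swap ⇒ 3 3 3 4 3 4 3 3 4 4 4 4
j stops at 7 (3), i stops at 5 (4); swap ⇒ 3 3 3 4 3 3 3 4 4 4 4 4
j stops at 6, i stops at 7; i≥j ⇒ return 6. a=3 3 3 4 3 3 3 4 4 4 4 4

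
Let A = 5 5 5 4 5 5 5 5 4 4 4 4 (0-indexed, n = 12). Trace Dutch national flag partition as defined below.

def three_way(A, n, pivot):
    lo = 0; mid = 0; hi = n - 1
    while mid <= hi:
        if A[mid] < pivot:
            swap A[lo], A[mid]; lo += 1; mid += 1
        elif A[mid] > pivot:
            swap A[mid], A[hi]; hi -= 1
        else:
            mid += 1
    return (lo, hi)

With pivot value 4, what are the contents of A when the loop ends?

lo=0 mid=0 hi=11
5>4: swap(0,11), hi=10 ⇒ 4 5 5 4 5 5 5 5 4 4 4 5
4=4: mid=1
5>4: swap(1,10), hi=9 ⇒ 4 4 5 4 5 5 5 5 4 4 5 5
4=4: mid=2
5>4: swap(2,9), hi=8 ⇒ 4 4 4 4 5 5 5 5 4 5 5 5
4=4: mid=3
4=4: mid=4
5>4: swap(4,8), hi=7 ⇒ 4 4 4 4 4 5 5 5 5 5 5 5
4=4: mid=5
5>4: swap(5,7), hi=6 ⇒ 4 4 4 4 4 5 5 5 5 5 5 5
5>4: swap(5,6), hi=5 ⇒ 4 4 4 4 4 5 5 5 5 5 5 5
5>4: swap(5,5), hi=4 ⇒ 4 4 4 4 4 5 5 5 5 5 5 5
done. lo=0 hi=4; A=4 4 4 4 4 5 5 5 5 5 5 5

4 4 4 4 4 5 5 5 5 5 5 5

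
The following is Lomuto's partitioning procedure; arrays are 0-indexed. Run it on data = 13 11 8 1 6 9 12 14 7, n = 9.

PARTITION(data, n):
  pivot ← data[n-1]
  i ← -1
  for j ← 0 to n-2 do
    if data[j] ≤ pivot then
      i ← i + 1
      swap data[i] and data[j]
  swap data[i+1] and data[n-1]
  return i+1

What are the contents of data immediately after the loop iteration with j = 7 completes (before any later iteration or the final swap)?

pivot=7, i=-1
j=0: 13>7, skip
j=1: 11>7, skip
j=2: 8>7, skip
j=3: 1≤7, i=0, swap(0,3) ⇒ 1 11 8 13 6 9 12 14 7
j=4: 6≤7, i=1, swap(1,4) ⇒ 1 6 8 13 11 9 12 14 7
j=5: 9>7, skip
j=6: 12>7, skip
j=7: 14>7, skip
(after j=7) data = 1 6 8 13 11 9 12 14 7

1 6 8 13 11 9 12 14 7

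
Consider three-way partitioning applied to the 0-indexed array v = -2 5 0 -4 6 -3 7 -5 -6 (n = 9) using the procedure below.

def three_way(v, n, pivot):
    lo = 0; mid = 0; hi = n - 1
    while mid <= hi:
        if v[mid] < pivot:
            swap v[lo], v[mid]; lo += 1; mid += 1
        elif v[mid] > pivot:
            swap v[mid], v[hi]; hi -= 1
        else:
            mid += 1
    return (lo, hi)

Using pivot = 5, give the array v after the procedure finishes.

-2 0 -4 -6 -3 -5 5 7 6

lo=0 mid=0 hi=8
-2<5: swap(0,0), lo=1 mid=1 ⇒ -2 5 0 -4 6 -3 7 -5 -6
5=5: mid=2
0<5: swap(1,2), lo=2 mid=3 ⇒ -2 0 5 -4 6 -3 7 -5 -6
-4<5: swap(2,3), lo=3 mid=4 ⇒ -2 0 -4 5 6 -3 7 -5 -6
6>5: swap(4,8), hi=7 ⇒ -2 0 -4 5 -6 -3 7 -5 6
-6<5: swap(3,4), lo=4 mid=5 ⇒ -2 0 -4 -6 5 -3 7 -5 6
-3<5: swap(4,5), lo=5 mid=6 ⇒ -2 0 -4 -6 -3 5 7 -5 6
7>5: swap(6,7), hi=6 ⇒ -2 0 -4 -6 -3 5 -5 7 6
-5<5: swap(5,6), lo=6 mid=7 ⇒ -2 0 -4 -6 -3 -5 5 7 6
done. lo=6 hi=6; v=-2 0 -4 -6 -3 -5 5 7 6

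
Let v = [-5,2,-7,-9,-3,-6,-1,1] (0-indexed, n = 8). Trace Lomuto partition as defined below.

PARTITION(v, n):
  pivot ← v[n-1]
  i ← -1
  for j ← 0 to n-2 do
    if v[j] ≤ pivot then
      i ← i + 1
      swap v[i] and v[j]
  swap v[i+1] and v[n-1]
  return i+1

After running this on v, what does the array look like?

pivot=1, i=-1
j=0: -5≤1, i=0, swap(0,0) ⇒ [-5,2,-7,-9,-3,-6,-1,1]
j=1: 2>1, skip
j=2: -7≤1, i=1, swap(1,2) ⇒ [-5,-7,2,-9,-3,-6,-1,1]
j=3: -9≤1, i=2, swap(2,3) ⇒ [-5,-7,-9,2,-3,-6,-1,1]
j=4: -3≤1, i=3, swap(3,4) ⇒ [-5,-7,-9,-3,2,-6,-1,1]
j=5: -6≤1, i=4, swap(4,5) ⇒ [-5,-7,-9,-3,-6,2,-1,1]
j=6: -1≤1, i=5, swap(5,6) ⇒ [-5,-7,-9,-3,-6,-1,2,1]
swap(6,7) ⇒ [-5,-7,-9,-3,-6,-1,1,2]; return 6

[-5,-7,-9,-3,-6,-1,1,2]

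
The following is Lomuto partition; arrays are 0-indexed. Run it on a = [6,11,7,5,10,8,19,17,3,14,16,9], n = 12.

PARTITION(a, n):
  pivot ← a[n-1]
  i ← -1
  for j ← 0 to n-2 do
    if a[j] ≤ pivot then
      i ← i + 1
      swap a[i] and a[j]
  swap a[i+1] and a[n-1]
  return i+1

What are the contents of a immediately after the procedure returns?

pivot=9, i=-1
j=0: 6≤9, i=0, swap(0,0) ⇒ [6,11,7,5,10,8,19,17,3,14,16,9]
j=1: 11>9, skip
j=2: 7≤9, i=1, swap(1,2) ⇒ [6,7,11,5,10,8,19,17,3,14,16,9]
j=3: 5≤9, i=2, swap(2,3) ⇒ [6,7,5,11,10,8,19,17,3,14,16,9]
j=4: 10>9, skip
j=5: 8≤9, i=3, swap(3,5) ⇒ [6,7,5,8,10,11,19,17,3,14,16,9]
j=6: 19>9, skip
j=7: 17>9, skip
j=8: 3≤9, i=4, swap(4,8) ⇒ [6,7,5,8,3,11,19,17,10,14,16,9]
j=9: 14>9, skip
j=10: 16>9, skip
swap(5,11) ⇒ [6,7,5,8,3,9,19,17,10,14,16,11]; return 5

[6,7,5,8,3,9,19,17,10,14,16,11]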